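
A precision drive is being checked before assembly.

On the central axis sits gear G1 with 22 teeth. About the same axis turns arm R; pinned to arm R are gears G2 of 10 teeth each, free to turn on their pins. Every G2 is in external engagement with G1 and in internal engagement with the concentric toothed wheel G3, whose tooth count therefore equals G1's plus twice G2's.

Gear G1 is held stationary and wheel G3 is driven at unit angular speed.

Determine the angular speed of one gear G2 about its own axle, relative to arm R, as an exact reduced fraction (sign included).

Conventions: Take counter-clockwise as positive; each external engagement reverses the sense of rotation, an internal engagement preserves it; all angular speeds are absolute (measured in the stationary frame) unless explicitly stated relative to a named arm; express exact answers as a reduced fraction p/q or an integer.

231/160

planetary set (22T centre, 10T on arm, 42T internal) — Willis relation
ring teeth: 22 + 2·10 = 42
22(ω_sun−ω_arm) = −42(ω_ring−ω_arm),  ω_sun = 0, ω_ring = 1
22(0−ω_arm) = −42(1−ω_arm)  ⇒  64·ω_arm = 42  ⇒  ω_arm = 21/32
sun–planet mesh: 22·(0−21/32) = −10·(ω_p−ω_arm)  ⇒  ω_p−ω_arm = 231/160
exact speed ratio = 231/160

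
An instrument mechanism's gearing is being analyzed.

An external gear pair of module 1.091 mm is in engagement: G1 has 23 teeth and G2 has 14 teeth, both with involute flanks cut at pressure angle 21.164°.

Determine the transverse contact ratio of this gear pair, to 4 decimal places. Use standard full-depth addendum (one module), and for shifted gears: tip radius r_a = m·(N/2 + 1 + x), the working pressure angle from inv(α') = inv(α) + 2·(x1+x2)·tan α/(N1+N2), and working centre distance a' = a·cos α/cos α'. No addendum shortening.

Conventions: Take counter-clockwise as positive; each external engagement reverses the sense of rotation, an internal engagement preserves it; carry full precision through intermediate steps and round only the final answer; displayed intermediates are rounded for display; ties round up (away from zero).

1.4906

class = single-mesh tooth geometry [involute pair 23T × 14T, m = 1.091]
base radii: r_b1 = 11.700249, r_b2 = 7.121891
tip radii: r_a1 = 13.637500, r_a2 = 8.728000
no profile shift: α' = α, a' = a
action lengths: √(r_a1²−r_b1²) = 7.006110, √(r_a2²−r_b2²) = 5.045459
base pitch p_b = π·m·cos α = 3.196297
CR = (7.006110 + 5.045459 − 20.183500·sin 21.16400°)/3.196297 = 1.490645
contact ratio ≈ 1.4906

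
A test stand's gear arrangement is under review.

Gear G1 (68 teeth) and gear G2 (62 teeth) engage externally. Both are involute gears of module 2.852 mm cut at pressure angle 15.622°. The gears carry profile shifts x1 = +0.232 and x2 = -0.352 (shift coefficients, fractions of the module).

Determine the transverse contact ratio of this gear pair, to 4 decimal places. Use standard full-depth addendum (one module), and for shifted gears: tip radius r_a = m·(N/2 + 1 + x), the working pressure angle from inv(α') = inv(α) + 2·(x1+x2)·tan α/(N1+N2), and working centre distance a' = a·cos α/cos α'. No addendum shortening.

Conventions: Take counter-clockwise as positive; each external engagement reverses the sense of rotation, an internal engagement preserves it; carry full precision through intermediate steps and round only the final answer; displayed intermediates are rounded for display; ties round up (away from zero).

single-mesh involute tooth geometry (68T engaging 62T at module 2.852)
base radii: r_b1 = 93.385928, r_b2 = 85.145993
tip radii: r_a1 = 100.481664, r_a2 = 90.260096
inv(α') = inv(15.622°) + 2·(+0.232-0.352)·tan α/(68+62) = 0.00644741  ⇒  α' = 15.23366°
a' = a·cos α / cos α' = 185.3800·cos 15.622°/cos 15.23366° = 185.033579
action lengths: √(r_a1²−r_b1²) = 37.089530, √(r_a2²−r_b2²) = 29.950705
base pitch p_b = π·m·cos α = 8.628840
CR = (37.089530 + 29.950705 − 185.033579·sin 15.23366°)/8.628840 = 2.134879
contact ratio ≈ 2.1349

2.1349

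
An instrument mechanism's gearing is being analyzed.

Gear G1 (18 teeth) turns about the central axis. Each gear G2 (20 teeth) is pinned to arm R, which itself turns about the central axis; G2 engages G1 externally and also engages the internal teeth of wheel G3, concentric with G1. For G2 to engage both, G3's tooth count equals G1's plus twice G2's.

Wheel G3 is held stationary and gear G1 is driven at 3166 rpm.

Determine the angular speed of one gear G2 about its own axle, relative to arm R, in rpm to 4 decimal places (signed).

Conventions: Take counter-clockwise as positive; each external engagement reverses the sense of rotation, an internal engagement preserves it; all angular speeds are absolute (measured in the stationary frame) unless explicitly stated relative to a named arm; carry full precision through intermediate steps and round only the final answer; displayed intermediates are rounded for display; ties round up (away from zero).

planetary set (18T centre, 20T on arm, 58T internal) — Willis relation
normalise by the input: solve with ω_sun = 1, then scale by 3166 rpm
ring teeth: 18 + 2·20 = 58
18(ω_sun−ω_arm) = −58(ω_ring−ω_arm),  ω_ring = 0, ω_sun = 1
18(1−ω_arm) = −58(0−ω_arm)  ⇒  76·ω_arm = 18  ⇒  ω_arm = 9/38
sun–planet mesh: 18·(1−9/38) = −20·(ω_p−ω_arm)  ⇒  ω_p−ω_arm = -261/380
scale: ω_p−ω_arm = -261/380 × 3166 rpm = -2174.5421 rpm

-2174.5421 rpm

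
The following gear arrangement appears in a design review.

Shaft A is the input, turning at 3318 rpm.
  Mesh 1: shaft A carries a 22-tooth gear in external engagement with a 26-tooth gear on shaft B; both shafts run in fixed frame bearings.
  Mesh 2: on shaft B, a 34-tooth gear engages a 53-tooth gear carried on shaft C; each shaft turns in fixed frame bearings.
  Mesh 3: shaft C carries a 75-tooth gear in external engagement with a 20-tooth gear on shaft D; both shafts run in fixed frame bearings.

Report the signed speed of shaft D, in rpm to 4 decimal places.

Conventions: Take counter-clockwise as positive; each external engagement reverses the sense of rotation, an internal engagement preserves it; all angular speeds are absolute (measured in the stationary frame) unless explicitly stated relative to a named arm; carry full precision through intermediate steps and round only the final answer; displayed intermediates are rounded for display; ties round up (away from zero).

-6753.9840 rpm

recognized (4 fixed axles, 3 meshes): fixed-axis compound train
mesh 1 [22T→26T]: ω = 3318.0000×22/26 = 2807.5385 rpm, sense flips to −
mesh 2 [34T→53T]: ω = 2807.5385×34/53 = 1801.0624 rpm, sense flips to +
mesh 3 [75T→20T]: ω = 1801.0624×75/20 = 6753.9840 rpm, sense flips to −
signed output speed = -6753.9840 rpm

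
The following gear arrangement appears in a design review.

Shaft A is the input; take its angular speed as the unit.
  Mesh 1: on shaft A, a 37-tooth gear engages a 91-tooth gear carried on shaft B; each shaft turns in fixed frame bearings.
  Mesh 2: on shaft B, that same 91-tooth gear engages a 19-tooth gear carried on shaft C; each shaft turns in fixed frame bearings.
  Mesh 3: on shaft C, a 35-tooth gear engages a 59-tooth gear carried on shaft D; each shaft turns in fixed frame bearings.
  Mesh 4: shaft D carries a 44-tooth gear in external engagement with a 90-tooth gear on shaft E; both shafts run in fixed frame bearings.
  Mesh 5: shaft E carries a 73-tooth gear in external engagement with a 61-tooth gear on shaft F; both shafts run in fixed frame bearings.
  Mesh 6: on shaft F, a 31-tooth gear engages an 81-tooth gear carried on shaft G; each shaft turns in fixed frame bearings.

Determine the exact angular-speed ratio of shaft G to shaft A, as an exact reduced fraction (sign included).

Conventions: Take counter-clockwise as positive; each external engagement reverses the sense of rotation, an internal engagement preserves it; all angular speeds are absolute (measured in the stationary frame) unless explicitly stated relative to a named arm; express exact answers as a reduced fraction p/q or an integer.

class = fixed-axis compound train [6 meshes; 6 ratios multiply, 6 sense flips]
mesh 1 [37T→91T]: running ratio 37/91, sense −
mesh 2 [91T→19T]: running ratio 37/19, sense +
mesh 3 [35T→59T]: running ratio 1295/1121, sense −
mesh 4 [44T→90T]: running ratio 5698/10089, sense +
mesh 5 [73T→61T]: running ratio 415954/615429, sense −
mesh 6 [31T→81T]: running ratio 12894574/49849749, sense +
ω_out/ω_in = 12894574/49849749

12894574/49849749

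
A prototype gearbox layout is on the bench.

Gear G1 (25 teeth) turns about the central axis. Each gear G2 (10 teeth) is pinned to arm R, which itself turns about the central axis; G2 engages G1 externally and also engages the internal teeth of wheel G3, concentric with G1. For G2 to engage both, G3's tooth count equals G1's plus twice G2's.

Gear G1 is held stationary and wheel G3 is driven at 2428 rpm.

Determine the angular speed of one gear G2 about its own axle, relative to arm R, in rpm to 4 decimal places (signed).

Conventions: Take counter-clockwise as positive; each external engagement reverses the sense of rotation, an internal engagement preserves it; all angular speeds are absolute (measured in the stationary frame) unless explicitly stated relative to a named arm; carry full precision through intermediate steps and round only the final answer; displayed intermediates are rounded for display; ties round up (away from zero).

+3902.1429 rpm

planetary set (25T centre, 10T on arm, 45T internal) — Willis relation
normalise by the input: solve with ω_ring = 1, then scale by 2428 rpm
ring teeth: 25 + 2·10 = 45
25(ω_sun−ω_arm) = −45(ω_ring−ω_arm),  ω_sun = 0, ω_ring = 1
25(0−ω_arm) = −45(1−ω_arm)  ⇒  70·ω_arm = 45  ⇒  ω_arm = 9/14
sun–planet mesh: 25·(0−9/14) = −10·(ω_p−ω_arm)  ⇒  ω_p−ω_arm = 45/28
scale: ω_p−ω_arm = 45/28 × 2428 rpm = +3902.1429 rpm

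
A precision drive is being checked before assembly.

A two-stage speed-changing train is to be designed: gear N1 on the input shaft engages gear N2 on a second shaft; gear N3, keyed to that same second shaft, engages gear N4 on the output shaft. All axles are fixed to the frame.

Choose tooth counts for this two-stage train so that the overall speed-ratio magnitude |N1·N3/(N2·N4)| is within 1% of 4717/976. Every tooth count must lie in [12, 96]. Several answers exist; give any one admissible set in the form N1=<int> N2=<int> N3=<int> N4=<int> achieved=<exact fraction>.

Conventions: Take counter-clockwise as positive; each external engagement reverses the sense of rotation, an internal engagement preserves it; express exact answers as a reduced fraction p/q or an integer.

N1=53 N2=16 N3=89 N4=61 achieved=4717/976

class = fixed-axis compound train [2-stage, 4717/976 wanted]
target = 4717/976 in lowest terms: an exact hit needs N1·N3 = k·4717 and N2·N4 = k·976 for one integer k, every count in [12, 96]; additionally prefer no 1:1 stage (N1 ≠ N2, N3 ≠ N4)
k = 1: N1·N3 = 4717 = 53·89, N2·N4 = 976 = 16·61
achieved = 53·89/(16·61) = 4717/976; |achieved − target| = 0 ≤ 4717/97600 ✓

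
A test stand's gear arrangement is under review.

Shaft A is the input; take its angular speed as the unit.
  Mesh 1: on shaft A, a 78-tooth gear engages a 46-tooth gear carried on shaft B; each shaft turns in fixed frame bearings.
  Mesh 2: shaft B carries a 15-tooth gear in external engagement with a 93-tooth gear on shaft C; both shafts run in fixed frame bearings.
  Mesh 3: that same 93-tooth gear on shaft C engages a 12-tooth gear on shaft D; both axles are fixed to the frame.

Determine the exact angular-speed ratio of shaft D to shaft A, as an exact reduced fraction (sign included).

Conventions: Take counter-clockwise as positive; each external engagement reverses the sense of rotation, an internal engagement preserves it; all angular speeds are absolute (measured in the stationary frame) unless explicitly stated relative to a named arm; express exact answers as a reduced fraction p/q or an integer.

-195/92

class = fixed-axis compound train [3 meshes; 3 ratios multiply, 3 sense flips]
mesh 1 [78T→46T]: running ratio 39/23, sense −
mesh 2 [15T→93T]: running ratio 195/713, sense +
mesh 3 [93T→12T]: running ratio 195/92, sense −
ω_out/ω_in = -195/92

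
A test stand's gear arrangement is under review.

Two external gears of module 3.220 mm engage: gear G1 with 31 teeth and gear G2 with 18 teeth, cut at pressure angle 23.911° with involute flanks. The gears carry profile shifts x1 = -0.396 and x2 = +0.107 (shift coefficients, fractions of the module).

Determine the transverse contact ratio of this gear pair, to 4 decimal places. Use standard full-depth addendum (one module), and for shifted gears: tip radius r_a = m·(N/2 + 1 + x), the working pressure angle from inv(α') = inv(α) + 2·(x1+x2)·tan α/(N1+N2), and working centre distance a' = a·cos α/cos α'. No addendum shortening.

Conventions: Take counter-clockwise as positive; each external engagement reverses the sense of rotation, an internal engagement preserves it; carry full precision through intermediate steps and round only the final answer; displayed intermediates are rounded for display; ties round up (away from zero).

topology: single-mesh involute geometry — m = 3.220, 31T/18T pair
base radii: r_b1 = 45.626532, r_b2 = 26.492825
tip radii: r_a1 = 51.854880, r_a2 = 32.544540
inv(α') = inv(23.911°) + 2·(-0.396+0.107)·tan α/(31+18) = 0.02081309  ⇒  α' = 22.26302°
a' = a·cos α / cos α' = 78.8900·cos 23.911°/cos 22.26302° = 77.928586
action lengths: √(r_a1²−r_b1²) = 24.640377, √(r_a2²−r_b2²) = 18.901781
base pitch p_b = π·m·cos α = 9.247740
CR = (24.640377 + 18.901781 − 77.928586·sin 22.26302°)/9.247740 = 1.515854
contact ratio ≈ 1.5159

1.5159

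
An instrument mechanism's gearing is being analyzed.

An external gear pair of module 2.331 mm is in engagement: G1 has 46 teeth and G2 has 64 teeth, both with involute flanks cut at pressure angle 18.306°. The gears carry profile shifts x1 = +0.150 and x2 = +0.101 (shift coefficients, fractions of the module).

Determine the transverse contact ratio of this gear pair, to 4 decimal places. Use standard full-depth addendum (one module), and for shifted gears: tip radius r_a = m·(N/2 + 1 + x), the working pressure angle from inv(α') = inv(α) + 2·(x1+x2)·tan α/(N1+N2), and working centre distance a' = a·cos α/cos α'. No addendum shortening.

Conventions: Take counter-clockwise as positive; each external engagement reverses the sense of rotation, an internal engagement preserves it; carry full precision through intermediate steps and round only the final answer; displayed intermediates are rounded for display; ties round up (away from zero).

class = single-mesh tooth geometry [involute pair 46T × 64T, m = 2.331]
base radii: r_b1 = 50.899785, r_b2 = 70.817092
tip radii: r_a1 = 56.293650, r_a2 = 77.158431
inv(α') = inv(18.306°) + 2·(+0.150+0.101)·tan α/(46+64) = 0.01284439  ⇒  α' = 19.06228°
a' = a·cos α / cos α' = 128.2050·cos 18.306°/cos 19.06228° = 128.778565
action lengths: √(r_a1²−r_b1²) = 24.045518, √(r_a2²−r_b2²) = 30.632710
base pitch p_b = π·m·cos α = 6.952452
CR = (24.045518 + 30.632710 − 128.778565·sin 19.06228°)/6.952452 = 1.815143
contact ratio ≈ 1.8151

1.8151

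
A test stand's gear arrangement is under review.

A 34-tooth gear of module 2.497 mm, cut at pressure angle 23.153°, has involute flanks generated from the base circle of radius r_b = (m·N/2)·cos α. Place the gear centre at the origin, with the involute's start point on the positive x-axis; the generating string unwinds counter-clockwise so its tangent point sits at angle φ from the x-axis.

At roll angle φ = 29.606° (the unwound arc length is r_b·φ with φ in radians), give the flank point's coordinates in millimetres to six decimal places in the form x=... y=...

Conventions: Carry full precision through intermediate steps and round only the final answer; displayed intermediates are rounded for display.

topology: single-mesh involute geometry — m = 2.497, N = 34
pitch radius r_p = m·N/2 = 2.497·34/2 = 42.449000
base radius r_b = r_p·cos α = 42.449000·cos 23.153° = 39.030080
roll angle φ = 29.606° = 0.51672218 rad
x = r_b·(cos φ + φ·sin φ) = 43.897950
y = r_b·(sin φ − φ·cos φ) = 1.747468

x=43.897950 y=1.747468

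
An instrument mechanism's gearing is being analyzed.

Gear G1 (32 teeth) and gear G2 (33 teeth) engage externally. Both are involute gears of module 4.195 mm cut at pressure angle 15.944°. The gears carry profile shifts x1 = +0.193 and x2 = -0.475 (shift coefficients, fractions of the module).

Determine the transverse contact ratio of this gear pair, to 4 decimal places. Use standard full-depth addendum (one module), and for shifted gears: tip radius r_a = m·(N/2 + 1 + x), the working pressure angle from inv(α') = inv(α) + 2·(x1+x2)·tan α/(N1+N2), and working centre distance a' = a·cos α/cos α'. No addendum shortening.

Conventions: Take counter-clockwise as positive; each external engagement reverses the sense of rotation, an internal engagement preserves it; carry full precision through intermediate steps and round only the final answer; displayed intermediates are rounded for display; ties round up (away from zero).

single-mesh involute tooth geometry (32T engaging 33T at module 4.195)
base radii: r_b1 = 64.537937, r_b2 = 66.554747
tip radii: r_a1 = 72.124635, r_a2 = 71.419875
inv(α') = inv(15.944°) + 2·(+0.193-0.475)·tan α/(32+33) = 0.00493375  ⇒  α' = 13.95546°
a' = a·cos α / cos α' = 136.3375·cos 15.944°/cos 13.95546° = 135.079768
action lengths: √(r_a1²−r_b1²) = 32.199654, √(r_a2²−r_b2²) = 25.908767
base pitch p_b = π·m·cos α = 12.671994
CR = (32.199654 + 25.908767 − 135.079768·sin 13.95546°)/12.671994 = 2.014802
contact ratio ≈ 2.0148

2.0148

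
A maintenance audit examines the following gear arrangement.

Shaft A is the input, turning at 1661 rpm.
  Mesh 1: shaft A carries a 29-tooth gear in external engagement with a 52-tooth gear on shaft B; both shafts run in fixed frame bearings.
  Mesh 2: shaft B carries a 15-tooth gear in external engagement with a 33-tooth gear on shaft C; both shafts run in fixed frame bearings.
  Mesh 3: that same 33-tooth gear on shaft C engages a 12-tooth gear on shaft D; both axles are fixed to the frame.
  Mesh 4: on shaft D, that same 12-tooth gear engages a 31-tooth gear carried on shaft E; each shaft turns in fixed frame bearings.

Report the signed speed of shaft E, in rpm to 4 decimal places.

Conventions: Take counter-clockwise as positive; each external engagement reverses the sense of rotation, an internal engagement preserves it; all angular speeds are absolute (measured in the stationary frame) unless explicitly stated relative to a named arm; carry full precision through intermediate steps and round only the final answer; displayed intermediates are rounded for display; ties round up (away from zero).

+448.2227 rpm

4-mesh fixed-axis compound train (all bearings frame-fixed)
mesh 1 [29T→52T]: ω = 1661.0000×29/52 = 926.3269 rpm, sense flips to −
mesh 2 [15T→33T]: ω = 926.3269×15/33 = 421.0577 rpm, sense flips to +
mesh 3 [33T→12T]: ω = 421.0577×33/12 = 1157.9087 rpm, sense flips to −
mesh 4 [12T→31T]: ω = 1157.9087×12/31 = 448.2227 rpm, sense flips to +
signed output speed = +448.2227 rpm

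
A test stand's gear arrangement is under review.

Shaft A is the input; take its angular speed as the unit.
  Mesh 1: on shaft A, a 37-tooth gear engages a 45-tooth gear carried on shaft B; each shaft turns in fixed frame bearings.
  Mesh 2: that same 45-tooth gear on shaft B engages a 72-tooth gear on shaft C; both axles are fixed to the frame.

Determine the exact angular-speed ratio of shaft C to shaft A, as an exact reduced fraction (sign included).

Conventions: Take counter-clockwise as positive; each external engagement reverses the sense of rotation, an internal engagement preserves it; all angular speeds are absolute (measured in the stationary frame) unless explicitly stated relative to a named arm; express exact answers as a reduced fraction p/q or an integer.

37/72

class = fixed-axis compound train [2 meshes; 2 ratios multiply, 2 sense flips]
mesh 1 [37T→45T]: running ratio 37/45, sense −
mesh 2 [45T→72T]: running ratio 37/72, sense +
ω_out/ω_in = 37/72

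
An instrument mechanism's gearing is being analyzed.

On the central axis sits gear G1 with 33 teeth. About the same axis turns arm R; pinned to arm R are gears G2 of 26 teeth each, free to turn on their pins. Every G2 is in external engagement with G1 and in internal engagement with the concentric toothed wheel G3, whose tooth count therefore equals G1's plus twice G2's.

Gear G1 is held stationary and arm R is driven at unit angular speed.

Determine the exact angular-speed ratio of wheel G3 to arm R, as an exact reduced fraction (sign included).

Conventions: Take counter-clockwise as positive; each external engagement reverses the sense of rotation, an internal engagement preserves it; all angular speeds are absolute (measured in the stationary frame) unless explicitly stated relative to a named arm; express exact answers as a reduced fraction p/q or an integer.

topology: planetary set — G1 33T / G2 26T / G3 85T, arm = carrier (Willis)
ring teeth: 33 + 2·26 = 85
33(ω_sun−ω_arm) = −85(ω_ring−ω_arm),  ω_sun = 0, ω_arm = 1
ω_ring = 1 − (33/85)(0−1) = 118/85
ω_out/ω_in = 118/85

118/85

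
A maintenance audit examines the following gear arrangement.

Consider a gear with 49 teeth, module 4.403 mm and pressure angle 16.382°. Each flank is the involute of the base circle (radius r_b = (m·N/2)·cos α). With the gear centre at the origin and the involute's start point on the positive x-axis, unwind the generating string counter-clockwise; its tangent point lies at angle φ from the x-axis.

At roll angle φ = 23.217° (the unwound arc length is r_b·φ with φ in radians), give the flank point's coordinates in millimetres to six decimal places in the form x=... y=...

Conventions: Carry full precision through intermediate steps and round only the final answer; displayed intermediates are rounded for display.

topology: single-mesh involute geometry — m = 4.403, N = 49
pitch radius r_p = m·N/2 = 4.403·49/2 = 107.873500
base radius r_b = r_p·cos α = 107.873500·cos 16.382° = 103.494119
roll angle φ = 23.217° = 0.40521309 rad
x = r_b·(cos φ + φ·sin φ) = 111.645247
y = r_b·(sin φ − φ·cos φ) = 2.257860

x=111.645247 y=2.257860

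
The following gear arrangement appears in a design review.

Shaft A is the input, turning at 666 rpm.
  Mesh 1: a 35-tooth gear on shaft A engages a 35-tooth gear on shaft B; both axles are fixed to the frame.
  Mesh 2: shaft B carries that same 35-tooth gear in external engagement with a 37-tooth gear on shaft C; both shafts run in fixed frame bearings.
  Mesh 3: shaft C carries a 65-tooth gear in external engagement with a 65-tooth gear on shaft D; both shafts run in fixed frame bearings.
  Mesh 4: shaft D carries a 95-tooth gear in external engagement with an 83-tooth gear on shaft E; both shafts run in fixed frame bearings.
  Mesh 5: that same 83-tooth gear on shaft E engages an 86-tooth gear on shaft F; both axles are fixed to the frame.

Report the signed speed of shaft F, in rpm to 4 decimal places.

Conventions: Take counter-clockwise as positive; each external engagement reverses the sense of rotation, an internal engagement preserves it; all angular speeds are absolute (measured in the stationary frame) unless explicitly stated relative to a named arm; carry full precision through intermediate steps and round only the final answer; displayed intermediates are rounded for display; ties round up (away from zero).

recognized (6 fixed axles, 5 meshes): fixed-axis compound train
mesh 1 [35T→35T]: ω = 666.0000×35/35 = 666.0000 rpm, sense flips to −
mesh 2 [35T→37T]: ω = 666.0000×35/37 = 630.0000 rpm, sense flips to +
mesh 3 [65T→65T]: ω = 630.0000×65/65 = 630.0000 rpm, sense flips to −
mesh 4 [95T→83T]: ω = 630.0000×95/83 = 721.0843 rpm, sense flips to +
mesh 5 [83T→86T]: ω = 721.0843×83/86 = 695.9302 rpm, sense flips to −
signed output speed = -695.9302 rpm

-695.9302 rpm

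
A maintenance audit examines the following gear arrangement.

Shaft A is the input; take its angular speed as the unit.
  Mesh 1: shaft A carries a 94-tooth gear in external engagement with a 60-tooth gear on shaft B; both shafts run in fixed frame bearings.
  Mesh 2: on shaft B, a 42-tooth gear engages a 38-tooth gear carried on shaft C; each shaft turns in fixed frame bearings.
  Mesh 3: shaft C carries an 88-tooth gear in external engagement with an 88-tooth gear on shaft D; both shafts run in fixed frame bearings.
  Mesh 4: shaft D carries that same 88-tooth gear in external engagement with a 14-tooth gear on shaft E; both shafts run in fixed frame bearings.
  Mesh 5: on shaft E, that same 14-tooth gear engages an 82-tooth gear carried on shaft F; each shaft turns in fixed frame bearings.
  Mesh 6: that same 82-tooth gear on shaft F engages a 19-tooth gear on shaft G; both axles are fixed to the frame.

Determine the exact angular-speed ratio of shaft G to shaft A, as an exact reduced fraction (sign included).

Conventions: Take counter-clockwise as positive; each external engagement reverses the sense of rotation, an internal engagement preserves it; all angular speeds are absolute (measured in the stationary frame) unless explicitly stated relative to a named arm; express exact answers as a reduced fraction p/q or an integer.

class = fixed-axis compound train [6 meshes; 6 ratios multiply, 6 sense flips]
mesh 1 [94T→60T]: running ratio 47/30, sense −
mesh 2 [42T→38T]: running ratio 329/190, sense +
mesh 3 [88T→88T]: running ratio 329/190, sense −
mesh 4 [88T→14T]: running ratio 1034/95, sense +
mesh 5 [14T→82T]: running ratio 7238/3895, sense −
mesh 6 [82T→19T]: running ratio 14476/1805, sense +
ω_out/ω_in = 14476/1805

14476/1805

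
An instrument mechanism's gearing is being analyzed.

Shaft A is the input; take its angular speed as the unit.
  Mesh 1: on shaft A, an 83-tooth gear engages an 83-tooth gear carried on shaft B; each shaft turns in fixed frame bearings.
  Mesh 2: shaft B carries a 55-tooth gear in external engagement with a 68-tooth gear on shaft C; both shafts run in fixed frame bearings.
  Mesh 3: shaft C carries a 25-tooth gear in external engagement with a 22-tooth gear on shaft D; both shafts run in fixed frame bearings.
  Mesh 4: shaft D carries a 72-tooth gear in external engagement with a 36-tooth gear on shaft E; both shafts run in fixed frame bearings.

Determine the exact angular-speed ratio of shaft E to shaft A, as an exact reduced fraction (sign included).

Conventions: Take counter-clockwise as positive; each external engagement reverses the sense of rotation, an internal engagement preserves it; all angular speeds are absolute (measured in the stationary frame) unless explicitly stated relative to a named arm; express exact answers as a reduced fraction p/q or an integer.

125/68

class = fixed-axis compound train [4 meshes; 4 ratios multiply, 4 sense flips]
mesh 1 [83T→83T]: running ratio 1, sense −
mesh 2 [55T→68T]: running ratio 55/68, sense +
mesh 3 [25T→22T]: running ratio 125/136, sense −
mesh 4 [72T→36T]: running ratio 125/68, sense +
ω_out/ω_in = 125/68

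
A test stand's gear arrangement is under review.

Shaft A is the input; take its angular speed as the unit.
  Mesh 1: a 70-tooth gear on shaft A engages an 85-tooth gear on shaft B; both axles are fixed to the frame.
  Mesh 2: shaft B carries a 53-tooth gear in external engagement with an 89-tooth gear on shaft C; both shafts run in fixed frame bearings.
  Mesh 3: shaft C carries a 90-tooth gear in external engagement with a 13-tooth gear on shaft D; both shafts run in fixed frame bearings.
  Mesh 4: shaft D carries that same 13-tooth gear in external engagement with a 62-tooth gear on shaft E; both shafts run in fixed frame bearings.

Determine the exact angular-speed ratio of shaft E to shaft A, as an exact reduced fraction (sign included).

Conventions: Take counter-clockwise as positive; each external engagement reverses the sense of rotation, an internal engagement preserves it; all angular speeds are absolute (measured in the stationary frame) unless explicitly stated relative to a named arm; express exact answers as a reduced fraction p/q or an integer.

33390/46903

class = fixed-axis compound train [4 meshes; 4 ratios multiply, 4 sense flips]
mesh 1 [70T→85T]: running ratio 14/17, sense −
mesh 2 [53T→89T]: running ratio 742/1513, sense +
mesh 3 [90T→13T]: running ratio 66780/19669, sense −
mesh 4 [13T→62T]: running ratio 33390/46903, sense +
ω_out/ω_in = 33390/46903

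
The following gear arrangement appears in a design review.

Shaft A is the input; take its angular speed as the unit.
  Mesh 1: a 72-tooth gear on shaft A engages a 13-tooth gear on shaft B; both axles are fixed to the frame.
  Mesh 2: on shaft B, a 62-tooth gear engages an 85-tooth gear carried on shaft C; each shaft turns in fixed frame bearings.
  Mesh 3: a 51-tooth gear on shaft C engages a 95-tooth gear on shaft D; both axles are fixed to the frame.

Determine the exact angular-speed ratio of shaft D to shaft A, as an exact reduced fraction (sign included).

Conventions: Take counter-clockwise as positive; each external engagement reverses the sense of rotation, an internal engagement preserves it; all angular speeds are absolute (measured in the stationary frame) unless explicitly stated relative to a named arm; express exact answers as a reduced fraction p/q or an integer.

class = fixed-axis compound train [3 meshes; 3 ratios multiply, 3 sense flips]
mesh 1 [72T→13T]: running ratio 72/13, sense −
mesh 2 [62T→85T]: running ratio 4464/1105, sense +
mesh 3 [51T→95T]: running ratio 13392/6175, sense −
ω_out/ω_in = -13392/6175

-13392/6175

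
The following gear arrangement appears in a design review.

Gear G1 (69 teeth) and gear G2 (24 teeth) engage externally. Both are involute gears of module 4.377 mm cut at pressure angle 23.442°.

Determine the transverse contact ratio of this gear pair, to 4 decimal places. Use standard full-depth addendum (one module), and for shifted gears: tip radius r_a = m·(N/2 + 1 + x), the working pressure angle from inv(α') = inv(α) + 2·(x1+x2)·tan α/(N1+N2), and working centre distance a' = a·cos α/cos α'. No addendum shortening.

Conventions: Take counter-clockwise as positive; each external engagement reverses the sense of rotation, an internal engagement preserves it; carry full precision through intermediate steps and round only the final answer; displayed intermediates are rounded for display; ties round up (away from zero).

recognized (one external pair, fixed centres): single-mesh tooth geometry, m = 4.377, N1 = 69, N2 = 24
base radii: r_b1 = 138.542915, r_b2 = 48.188840
tip radii: r_a1 = 155.383500, r_a2 = 56.901000
no profile shift: α' = α, a' = a
action lengths: √(r_a1²−r_b1²) = 70.355474, √(r_a2²−r_b2²) = 30.258214
base pitch p_b = π·m·cos α = 12.615809
CR = (70.355474 + 30.258214 − 203.530500·sin 23.44200°)/12.615809 = 1.557179
contact ratio ≈ 1.5572

1.5572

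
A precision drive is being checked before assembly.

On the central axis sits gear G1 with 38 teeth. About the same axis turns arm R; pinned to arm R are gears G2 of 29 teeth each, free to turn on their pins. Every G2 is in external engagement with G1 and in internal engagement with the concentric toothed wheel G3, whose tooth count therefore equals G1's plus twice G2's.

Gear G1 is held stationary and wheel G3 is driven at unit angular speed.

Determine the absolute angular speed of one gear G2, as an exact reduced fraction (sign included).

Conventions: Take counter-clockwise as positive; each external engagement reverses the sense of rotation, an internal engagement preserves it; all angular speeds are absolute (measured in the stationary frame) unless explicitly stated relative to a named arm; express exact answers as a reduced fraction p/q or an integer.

48/29

topology: planetary set — G1 38T / G2 29T / G3 96T, arm = carrier (Willis)
ring teeth: 38 + 2·29 = 96
38(ω_sun−ω_arm) = −96(ω_ring−ω_arm),  ω_sun = 0, ω_ring = 1
38(0−ω_arm) = −96(1−ω_arm)  ⇒  134·ω_arm = 96  ⇒  ω_arm = 48/67
sun–planet mesh: 38·(0−48/67) = −29·(ω_p−ω_arm)  ⇒  ω_p−ω_arm = 1824/1943
ω_p = 48/67 + 1824/1943 = 48/29
exact speed ratio = 48/29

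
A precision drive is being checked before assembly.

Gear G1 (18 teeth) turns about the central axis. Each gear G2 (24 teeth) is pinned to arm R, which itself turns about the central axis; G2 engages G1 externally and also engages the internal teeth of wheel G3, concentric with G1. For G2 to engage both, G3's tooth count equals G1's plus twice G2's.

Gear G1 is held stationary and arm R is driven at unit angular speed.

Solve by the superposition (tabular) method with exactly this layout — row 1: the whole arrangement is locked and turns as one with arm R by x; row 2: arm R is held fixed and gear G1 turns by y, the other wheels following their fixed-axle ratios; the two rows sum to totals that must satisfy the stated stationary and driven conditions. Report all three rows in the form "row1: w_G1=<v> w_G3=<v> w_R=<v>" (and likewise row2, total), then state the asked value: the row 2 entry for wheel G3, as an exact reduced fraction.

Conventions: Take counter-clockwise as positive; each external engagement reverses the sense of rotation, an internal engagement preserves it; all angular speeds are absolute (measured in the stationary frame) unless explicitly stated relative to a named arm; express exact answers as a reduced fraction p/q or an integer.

class = planetary set [G3 = 18+2·24 = 66; Willis about the carrier]
row 1: whole set turns with the arm by x
row 2 — arm fixed, fixed-axis ratios: sun y, ring −(18/66)·y, arm 0
boundary: total ω_sun = x + y = 0 and total ω_arm = x = 1  ⇒  y = -1, x = 1
row 2 ring = −(18/66)·(-1) = 3/11
totals (row 1 + row 2): sun 1 + (-1) = 0, ring 1 + 3/11 = 14/11, arm 1 + 0 = 1
asked cell (row2, ring) = 3/11

row1: w_G1=1 w_G3=1 w_R=1
row2: w_G1=-1 w_G3=3/11 w_R=0
total: w_G1=0 w_G3=14/11 w_R=1
asked value: 3/11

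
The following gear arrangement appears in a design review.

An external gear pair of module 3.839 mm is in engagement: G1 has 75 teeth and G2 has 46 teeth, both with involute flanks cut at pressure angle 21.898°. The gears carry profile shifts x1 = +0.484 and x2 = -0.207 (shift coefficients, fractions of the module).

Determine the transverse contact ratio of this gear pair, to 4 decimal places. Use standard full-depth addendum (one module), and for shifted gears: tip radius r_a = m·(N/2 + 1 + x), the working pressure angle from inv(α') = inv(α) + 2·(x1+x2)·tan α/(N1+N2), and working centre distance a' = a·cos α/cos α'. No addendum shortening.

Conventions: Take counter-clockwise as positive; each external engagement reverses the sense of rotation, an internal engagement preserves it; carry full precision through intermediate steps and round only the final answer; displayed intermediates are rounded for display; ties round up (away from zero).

recognized (one external pair, fixed centres): single-mesh tooth geometry, m = 3.839, N1 = 75, N2 = 46
base radii: r_b1 = 133.575501, r_b2 = 81.926307
tip radii: r_a1 = 149.659576, r_a2 = 91.341327
inv(α') = inv(21.898°) + 2·(+0.484-0.207)·tan α/(75+46) = 0.02160504  ⇒  α' = 22.53020°
a' = a·cos α / cos α' = 232.2595·cos 21.898°/cos 22.53020° = 233.308441
action lengths: √(r_a1²−r_b1²) = 67.494994, √(r_a2²−r_b2²) = 40.389580
base pitch p_b = π·m·cos α = 11.190395
CR = (67.494994 + 40.389580 − 233.308441·sin 22.53020°)/11.190395 = 1.652105
contact ratio ≈ 1.6521

1.6521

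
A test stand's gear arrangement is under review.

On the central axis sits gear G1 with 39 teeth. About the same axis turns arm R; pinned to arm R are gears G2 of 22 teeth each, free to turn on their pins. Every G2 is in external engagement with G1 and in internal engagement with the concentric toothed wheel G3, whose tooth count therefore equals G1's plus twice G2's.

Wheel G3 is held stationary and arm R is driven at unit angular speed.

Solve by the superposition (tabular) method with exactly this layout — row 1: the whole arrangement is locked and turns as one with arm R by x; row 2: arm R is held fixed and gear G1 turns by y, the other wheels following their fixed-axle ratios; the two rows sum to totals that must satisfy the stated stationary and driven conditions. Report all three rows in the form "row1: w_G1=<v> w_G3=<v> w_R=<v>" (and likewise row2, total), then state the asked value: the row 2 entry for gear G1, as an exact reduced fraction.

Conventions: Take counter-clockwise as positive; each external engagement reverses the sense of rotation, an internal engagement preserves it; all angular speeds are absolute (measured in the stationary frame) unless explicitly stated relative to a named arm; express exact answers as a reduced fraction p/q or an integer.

row1: w_G1=1 w_G3=1 w_R=1
row2: w_G1=83/39 w_G3=-1 w_R=0
total: w_G1=122/39 w_G3=0 w_R=1
asked value: 83/39

class = planetary set [G3 = 39+2·22 = 83; Willis about the carrier]
superposition row 1 [locked train]: every member turns x
superposition row 2 [arm held]: sun y, ring −(39/83)·y, arm 0
boundary: total ω_ring = x − (39/83)·y = 0 and total ω_arm = x = 1  ⇒  y = 83/39, x = 1
row 2 ring = −(39/83)·83/39 = -1
totals (row 1 + row 2): sun 1 + 83/39 = 122/39, ring 1 + (-1) = 0, arm 1 + 0 = 1
asked cell (row2, sun) = 83/39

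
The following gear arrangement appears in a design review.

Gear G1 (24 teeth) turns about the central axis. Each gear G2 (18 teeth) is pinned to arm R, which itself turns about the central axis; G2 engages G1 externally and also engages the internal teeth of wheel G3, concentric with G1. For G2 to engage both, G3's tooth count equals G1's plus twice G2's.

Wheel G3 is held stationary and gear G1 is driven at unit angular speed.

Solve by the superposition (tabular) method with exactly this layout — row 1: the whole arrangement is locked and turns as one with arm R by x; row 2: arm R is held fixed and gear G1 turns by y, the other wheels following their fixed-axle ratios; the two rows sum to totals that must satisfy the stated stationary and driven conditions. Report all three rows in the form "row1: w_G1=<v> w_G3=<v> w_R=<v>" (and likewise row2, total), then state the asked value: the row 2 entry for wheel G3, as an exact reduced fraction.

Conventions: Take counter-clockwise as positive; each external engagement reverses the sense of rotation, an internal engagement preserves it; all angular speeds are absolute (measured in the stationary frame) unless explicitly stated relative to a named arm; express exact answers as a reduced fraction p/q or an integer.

topology: planetary set — G1 24T / G2 18T / G3 60T, arm = carrier (Willis)
row 1: whole set turns with the arm by x
superposition row 2 [arm held]: sun y, ring −(24/60)·y, arm 0
boundary: total ω_ring = x − (24/60)·y = 0 and total ω_sun = x + y = 1  ⇒  y = 5/7, x = 2/7
row 2 ring = −(24/60)·5/7 = -2/7
totals (row 1 + row 2): sun 2/7 + 5/7 = 1, ring 2/7 + (-2/7) = 0, arm 2/7 + 0 = 2/7
asked cell (row2, ring) = -2/7

row1: w_G1=2/7 w_G3=2/7 w_R=2/7
row2: w_G1=5/7 w_G3=-2/7 w_R=0
total: w_G1=1 w_G3=0 w_R=2/7
asked value: -2/7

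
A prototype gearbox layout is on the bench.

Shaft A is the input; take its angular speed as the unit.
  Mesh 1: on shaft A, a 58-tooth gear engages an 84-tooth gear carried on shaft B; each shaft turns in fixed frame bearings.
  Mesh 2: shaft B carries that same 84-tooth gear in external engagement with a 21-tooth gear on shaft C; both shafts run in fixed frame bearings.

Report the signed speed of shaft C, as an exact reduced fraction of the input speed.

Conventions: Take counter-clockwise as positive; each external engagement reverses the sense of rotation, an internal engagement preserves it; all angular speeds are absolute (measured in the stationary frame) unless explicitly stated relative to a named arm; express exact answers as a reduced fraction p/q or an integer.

2-mesh fixed-axis compound train (all bearings frame-fixed)
mesh 1 [58T→84T]: |ω|/ω_in = 1×58/84 = 29/42, sense flips to −
mesh 2 [84T→21T]: |ω|/ω_in = (29/42)×84/21 = 58/21, sense flips to +
signed output speed (× input speed) = 58/21

58/21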